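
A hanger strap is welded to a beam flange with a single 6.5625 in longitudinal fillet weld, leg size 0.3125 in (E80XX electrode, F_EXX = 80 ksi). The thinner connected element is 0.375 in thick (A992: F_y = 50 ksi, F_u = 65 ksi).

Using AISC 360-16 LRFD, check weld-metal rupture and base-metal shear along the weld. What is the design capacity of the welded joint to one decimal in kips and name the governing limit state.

52.2 kips (weld metal governs)

Weld metal: throat = 0.707×0.3125 = 0.22094 in, L = 6.5625 in. φR_n = 0.75 × 0.6 × 80 × 0.22094 × 6.5625 = 52.2 kips.
Base metal shear (0.375 in plate): yield φR_n = 1.0×0.6×50×0.375×6.5625 = 73.8 kips; rupture φR_n = 0.75×0.6×65×0.375×6.5625 = 72.0 kips; take 72.0 kips (rupture).
Governing: min(52.2, 72.0) = 52.2 kips → weld metal.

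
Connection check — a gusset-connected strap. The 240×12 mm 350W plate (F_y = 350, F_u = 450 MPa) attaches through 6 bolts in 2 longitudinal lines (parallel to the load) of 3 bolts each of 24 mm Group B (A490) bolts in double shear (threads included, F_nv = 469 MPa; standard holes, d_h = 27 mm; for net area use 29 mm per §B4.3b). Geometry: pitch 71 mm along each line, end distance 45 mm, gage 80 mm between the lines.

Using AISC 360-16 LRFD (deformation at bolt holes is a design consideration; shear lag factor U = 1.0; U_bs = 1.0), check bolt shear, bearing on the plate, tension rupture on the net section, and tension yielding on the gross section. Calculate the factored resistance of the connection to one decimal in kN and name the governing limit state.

Bolt shear: A_b = π(24)²/4 = 452.39 mm². φR_n = 0.75 × 469 × 452.39 × 6 × 2 = 1909.5 kN.
Bearing (12 mm plate, F_u = 450 MPa): end bolts L_c = 45 − 27/2 = 31.5, R_n = min(1.2×31.5×12×450, 2.4×24×12×450) = 204.12 kN/bolt; interior L_c = 71 − 27 = 44, R_n = 285.12 kN/bolt. φR_n = 0.75 × (2×204.12 + 4×285.12) = 1161.5 kN.
Tension rupture (net): A_n = (240 − 2×29)×12 = 2184 mm² (U = 1.0, A_e = A_n). φR_n = 0.75 × 450 × 2184 = 737.1 kN.
Tension yield (gross): A_g = 240×12 = 2880 mm². φR_n = 0.90 × 350 × 2880 = 907.2 kN.
Governing: min(1909.5, 1161.5, 737.1, 907.2) = 737.1 kN → net-section rupture.

737.1 kN (net-section rupture governs)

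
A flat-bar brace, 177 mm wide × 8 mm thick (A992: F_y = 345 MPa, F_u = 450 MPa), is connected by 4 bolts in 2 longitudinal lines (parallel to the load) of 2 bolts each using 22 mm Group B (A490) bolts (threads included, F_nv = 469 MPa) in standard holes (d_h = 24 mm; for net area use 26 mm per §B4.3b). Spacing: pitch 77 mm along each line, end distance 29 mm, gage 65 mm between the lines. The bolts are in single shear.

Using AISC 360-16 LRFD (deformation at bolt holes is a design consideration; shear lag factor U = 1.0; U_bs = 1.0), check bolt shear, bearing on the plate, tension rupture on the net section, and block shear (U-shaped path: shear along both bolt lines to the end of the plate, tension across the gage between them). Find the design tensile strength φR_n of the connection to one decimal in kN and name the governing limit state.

322.4 kN (block shear governs)

Bolt shear: A_b = π(22)²/4 = 380.13 mm². φR_n = 0.75 × 469 × 380.13 × 4 × 1 = 534.8 kN.
Bearing (8 mm plate, F_u = 450 MPa): end bolts L_c = 29 − 24/2 = 17, R_n = min(1.2×17×8×450, 2.4×22×8×450) = 73.44 kN/bolt; interior L_c = 77 − 24 = 53, R_n = 190.08 kN/bolt. φR_n = 0.75 × (2×73.44 + 2×190.08) = 395.3 kN.
Tension rupture (net): A_n = (177 − 2×26)×8 = 1000 mm² (U = 1.0, A_e = A_n). φR_n = 0.75 × 450 × 1000 = 337.5 kN.
Block shear: shear path 2×[29+1×77] = 2×106 mm, A_gv = 1696, A_nv = 2×(106 − 1.5×26)×8 = 1072 mm²; tension across gage: (65 − 1×26)×8 = 312 mm². R_n = min(0.6×450×1072, 0.6×345×1696) + 1.0×450×312 = min(289.44, 351.07) + 140.4 = 429.84 kN. φR_n = 0.75 × 429.84 = 322.4 kN.
Governing: min(534.8, 395.3, 337.5, 322.4) = 322.4 kN → block shear.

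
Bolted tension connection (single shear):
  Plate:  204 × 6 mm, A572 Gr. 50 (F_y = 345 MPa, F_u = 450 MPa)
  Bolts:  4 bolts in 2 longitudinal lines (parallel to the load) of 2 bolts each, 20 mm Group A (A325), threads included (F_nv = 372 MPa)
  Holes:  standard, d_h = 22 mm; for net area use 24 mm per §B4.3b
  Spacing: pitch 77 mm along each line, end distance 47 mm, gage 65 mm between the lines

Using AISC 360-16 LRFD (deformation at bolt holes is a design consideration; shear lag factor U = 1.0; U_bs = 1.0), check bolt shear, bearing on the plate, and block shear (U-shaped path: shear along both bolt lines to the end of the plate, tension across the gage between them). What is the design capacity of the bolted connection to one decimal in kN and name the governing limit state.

Bolt shear: A_b = π(20)²/4 = 314.16 mm². φR_n = 0.75 × 372 × 314.16 × 4 × 1 = 350.6 kN.
Bearing (6 mm plate, F_u = 450 MPa): end bolts L_c = 47 − 22/2 = 36, R_n = min(1.2×36×6×450, 2.4×20×6×450) = 116.64 kN/bolt; interior L_c = 77 − 22 = 55, R_n = 129.6 kN/bolt. φR_n = 0.75 × (2×116.64 + 2×129.6) = 369.4 kN.
Block shear: shear path 2×[47+1×77] = 2×124 mm, A_gv = 1488, A_nv = 2×(124 − 1.5×24)×6 = 1056 mm²; tension across gage: (65 − 1×24)×6 = 246 mm². R_n = min(0.6×450×1056, 0.6×345×1488) + 1.0×450×246 = min(285.12, 308.02) + 110.7 = 395.82 kN. φR_n = 0.75 × 395.82 = 296.9 kN.
Governing: min(350.6, 369.4, 296.9) = 296.9 kN → block shear.

296.9 kN (block shear governs)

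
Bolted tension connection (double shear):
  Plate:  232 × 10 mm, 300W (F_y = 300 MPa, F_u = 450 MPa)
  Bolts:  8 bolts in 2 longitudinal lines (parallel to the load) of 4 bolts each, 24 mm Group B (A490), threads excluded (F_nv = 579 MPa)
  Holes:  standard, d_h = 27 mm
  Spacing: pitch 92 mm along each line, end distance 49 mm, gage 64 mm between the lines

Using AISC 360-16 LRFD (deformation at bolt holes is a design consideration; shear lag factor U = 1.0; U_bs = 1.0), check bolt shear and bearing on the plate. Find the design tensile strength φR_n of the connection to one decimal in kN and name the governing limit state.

1454.0 kN (bearing governs)

Bolt shear: A_b = π(24)²/4 = 452.39 mm². φR_n = 0.75 × 579 × 452.39 × 8 × 2 = 3143.2 kN.
Bearing (10 mm plate, F_u = 450 MPa): end bolts L_c = 49 − 27/2 = 35.5, R_n = min(1.2×35.5×10×450, 2.4×24×10×450) = 191.7 kN/bolt; interior L_c = 92 − 27 = 65, R_n = 259.2 kN/bolt. φR_n = 0.75 × (2×191.7 + 6×259.2) = 1454.0 kN.
Governing: min(3143.2, 1454.0) = 1454.0 kN → bearing.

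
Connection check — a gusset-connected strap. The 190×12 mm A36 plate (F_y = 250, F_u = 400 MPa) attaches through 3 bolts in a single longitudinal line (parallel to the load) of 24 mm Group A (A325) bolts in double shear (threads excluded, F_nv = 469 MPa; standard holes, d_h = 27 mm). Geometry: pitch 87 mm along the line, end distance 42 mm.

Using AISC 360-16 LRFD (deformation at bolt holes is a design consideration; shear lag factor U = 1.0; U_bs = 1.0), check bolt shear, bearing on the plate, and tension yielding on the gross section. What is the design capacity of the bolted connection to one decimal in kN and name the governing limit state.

Bolt shear: A_b = π(24)²/4 = 452.39 mm². φR_n = 0.75 × 469 × 452.39 × 3 × 2 = 954.8 kN.
Bearing (12 mm plate, F_u = 400 MPa): end bolts L_c = 42 − 27/2 = 28.5, R_n = min(1.2×28.5×12×400, 2.4×24×12×400) = 164.16 kN/bolt; interior L_c = 87 − 27 = 60, R_n = 276.48 kN/bolt. φR_n = 0.75 × (1×164.16 + 2×276.48) = 537.8 kN.
Tension yield (gross): A_g = 190×12 = 2280 mm². φR_n = 0.90 × 250 × 2280 = 513.0 kN.
Governing: min(954.8, 537.8, 513.0) = 513.0 kN → gross-section yield.

513.0 kN (gross-section yield governs)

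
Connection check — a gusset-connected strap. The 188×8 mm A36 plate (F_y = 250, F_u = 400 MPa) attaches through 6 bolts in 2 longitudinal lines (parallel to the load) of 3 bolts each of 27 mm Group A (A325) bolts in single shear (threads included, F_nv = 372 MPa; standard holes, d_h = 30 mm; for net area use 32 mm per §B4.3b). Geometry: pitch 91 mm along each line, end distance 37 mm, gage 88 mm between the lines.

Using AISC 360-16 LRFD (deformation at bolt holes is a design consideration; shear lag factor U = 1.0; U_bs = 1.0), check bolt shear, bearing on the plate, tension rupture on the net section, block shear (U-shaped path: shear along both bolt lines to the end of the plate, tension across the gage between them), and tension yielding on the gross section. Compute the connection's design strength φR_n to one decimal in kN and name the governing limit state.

Bolt shear: A_b = π(27)²/4 = 572.56 mm². φR_n = 0.75 × 372 × 572.56 × 6 × 1 = 958.5 kN.
Bearing (8 mm plate, F_u = 400 MPa): end bolts L_c = 37 − 30/2 = 22, R_n = min(1.2×22×8×400, 2.4×27×8×400) = 84.48 kN/bolt; interior L_c = 91 − 30 = 61, R_n = 207.36 kN/bolt. φR_n = 0.75 × (2×84.48 + 4×207.36) = 748.8 kN.
Tension rupture (net): A_n = (188 − 2×32)×8 = 992 mm² (U = 1.0, A_e = A_n). φR_n = 0.75 × 400 × 992 = 297.6 kN.
Block shear: shear path 2×[37+2×91] = 2×219 mm, A_gv = 3504, A_nv = 2×(219 − 2.5×32)×8 = 2224 mm²; tension across gage: (88 − 1×32)×8 = 448 mm². R_n = min(0.6×400×2224, 0.6×250×3504) + 1.0×400×448 = min(533.76, 525.6) + 179.2 = 704.8 kN. φR_n = 0.75 × 704.8 = 528.6 kN.
Tension yield (gross): A_g = 188×8 = 1504 mm². φR_n = 0.90 × 250 × 1504 = 338.4 kN.
Governing: min(958.5, 748.8, 297.6, 528.6, 338.4) = 297.6 kN → net-section rupture.

297.6 kN (net-section rupture governs)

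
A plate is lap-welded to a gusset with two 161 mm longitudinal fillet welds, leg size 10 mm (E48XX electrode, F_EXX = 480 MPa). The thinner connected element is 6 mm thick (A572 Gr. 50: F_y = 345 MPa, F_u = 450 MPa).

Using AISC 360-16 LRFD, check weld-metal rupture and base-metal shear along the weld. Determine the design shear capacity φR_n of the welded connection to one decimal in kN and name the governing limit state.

Weld metal: throat = 0.707×10 = 7.07 mm, L = 2×161 = 322 mm. φR_n = 0.75 × 0.6 × 480 × 7.07 × 322 = 491.7 kN.
Base metal shear (6 mm plate): yield φR_n = 1.0×0.6×345×6×322 = 399.9 kN; rupture φR_n = 0.75×0.6×450×6×322 = 391.2 kN; take 391.2 kN (rupture).
Governing: min(491.7, 391.2) = 391.2 kN → base-metal shear.

391.2 kN (base-metal shear governs)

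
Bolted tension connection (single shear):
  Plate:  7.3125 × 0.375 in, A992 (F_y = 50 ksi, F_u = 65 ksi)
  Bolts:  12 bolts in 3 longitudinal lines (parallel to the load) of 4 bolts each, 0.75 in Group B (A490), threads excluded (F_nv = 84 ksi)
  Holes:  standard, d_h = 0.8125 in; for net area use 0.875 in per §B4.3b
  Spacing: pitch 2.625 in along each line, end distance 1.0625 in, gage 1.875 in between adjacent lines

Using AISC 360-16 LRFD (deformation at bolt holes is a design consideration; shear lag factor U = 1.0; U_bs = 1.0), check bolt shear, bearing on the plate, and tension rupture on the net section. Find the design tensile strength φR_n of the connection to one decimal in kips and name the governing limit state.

85.7 kips (net-section rupture governs)

Bolt shear: A_b = π(0.75)²/4 = 0.44179 in². φR_n = 0.75 × 84 × 0.44179 × 12 × 1 = 334.0 kips.
Bearing (0.375 in plate, F_u = 65 ksi): end bolts L_c = 1.0625 − 0.8125/2 = 0.65625, R_n = min(1.2×0.65625×0.375×65, 2.4×0.75×0.375×65) = 19.195 kips/bolt; interior L_c = 2.625 − 0.8125 = 1.8125, R_n = 43.875 kips/bolt. φR_n = 0.75 × (3×19.195 + 9×43.875) = 339.3 kips.
Tension rupture (net): A_n = (7.3125 − 3×0.875)×0.375 = 1.7578 in² (U = 1.0, A_e = A_n). φR_n = 0.75 × 65 × 1.7578 = 85.7 kips.
Governing: min(334.0, 339.3, 85.7) = 85.7 kips → net-section rupture.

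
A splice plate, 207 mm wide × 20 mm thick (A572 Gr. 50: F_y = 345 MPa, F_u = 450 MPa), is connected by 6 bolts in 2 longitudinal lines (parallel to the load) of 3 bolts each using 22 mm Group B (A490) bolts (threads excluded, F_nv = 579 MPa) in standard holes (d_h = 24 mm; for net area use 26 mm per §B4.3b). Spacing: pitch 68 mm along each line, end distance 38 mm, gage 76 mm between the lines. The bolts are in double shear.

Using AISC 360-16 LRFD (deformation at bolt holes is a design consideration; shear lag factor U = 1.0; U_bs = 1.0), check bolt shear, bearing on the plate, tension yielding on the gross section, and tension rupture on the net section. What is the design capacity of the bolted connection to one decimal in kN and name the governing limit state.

1046.3 kN (net-section rupture governs)

Bolt shear: A_b = π(22)²/4 = 380.13 mm². φR_n = 0.75 × 579 × 380.13 × 6 × 2 = 1980.9 kN.
Bearing (20 mm plate, F_u = 450 MPa): end bolts L_c = 38 − 24/2 = 26, R_n = min(1.2×26×20×450, 2.4×22×20×450) = 280.8 kN/bolt; interior L_c = 68 − 24 = 44, R_n = 475.2 kN/bolt. φR_n = 0.75 × (2×280.8 + 4×475.2) = 1846.8 kN.
Tension yield (gross): A_g = 207×20 = 4140 mm². φR_n = 0.90 × 345 × 4140 = 1285.5 kN.
Tension rupture (net): A_n = (207 − 2×26)×20 = 3100 mm² (U = 1.0, A_e = A_n). φR_n = 0.75 × 450 × 3100 = 1046.3 kN.
Governing: min(1980.9, 1846.8, 1285.5, 1046.3) = 1046.3 kN → net-section rupture.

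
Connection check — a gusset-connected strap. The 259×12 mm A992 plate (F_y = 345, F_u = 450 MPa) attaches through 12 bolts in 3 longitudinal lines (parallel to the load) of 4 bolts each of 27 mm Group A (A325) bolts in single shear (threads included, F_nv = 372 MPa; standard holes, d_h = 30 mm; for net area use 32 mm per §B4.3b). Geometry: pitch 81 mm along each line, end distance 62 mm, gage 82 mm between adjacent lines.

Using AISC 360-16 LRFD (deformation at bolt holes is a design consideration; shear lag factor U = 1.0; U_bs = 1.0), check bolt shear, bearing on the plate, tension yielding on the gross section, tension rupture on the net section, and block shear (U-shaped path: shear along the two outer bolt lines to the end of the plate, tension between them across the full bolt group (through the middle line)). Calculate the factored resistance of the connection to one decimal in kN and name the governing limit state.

Bolt shear: A_b = π(27)²/4 = 572.56 mm². φR_n = 0.75 × 372 × 572.56 × 12 × 1 = 1916.9 kN.
Bearing (12 mm plate, F_u = 450 MPa): end bolts L_c = 62 − 30/2 = 47, R_n = min(1.2×47×12×450, 2.4×27×12×450) = 304.56 kN/bolt; interior L_c = 81 − 30 = 51, R_n = 330.48 kN/bolt. φR_n = 0.75 × (3×304.56 + 9×330.48) = 2916.0 kN.
Tension yield (gross): A_g = 259×12 = 3108 mm². φR_n = 0.90 × 345 × 3108 = 965.0 kN.
Tension rupture (net): A_n = (259 − 3×32)×12 = 1956 mm² (U = 1.0, A_e = A_n). φR_n = 0.75 × 450 × 1956 = 660.2 kN.
Block shear: shear path 2×[62+3×81] = 2×305 mm, A_gv = 7320, A_nv = 2×(305 − 3.5×32)×12 = 4632 mm²; tension across gage: (164 − 2×32)×12 = 1200 mm². R_n = min(0.6×450×4632, 0.6×345×7320) + 1.0×450×1200 = min(1250.6, 1515.2) + 540 = 1790.6 kN. φR_n = 0.75 × 1790.6 = 1343.0 kN.
Governing: min(1916.9, 2916.0, 965.0, 660.2, 1343.0) = 660.2 kN → net-section rupture.

660.2 kN (net-section rupture governs)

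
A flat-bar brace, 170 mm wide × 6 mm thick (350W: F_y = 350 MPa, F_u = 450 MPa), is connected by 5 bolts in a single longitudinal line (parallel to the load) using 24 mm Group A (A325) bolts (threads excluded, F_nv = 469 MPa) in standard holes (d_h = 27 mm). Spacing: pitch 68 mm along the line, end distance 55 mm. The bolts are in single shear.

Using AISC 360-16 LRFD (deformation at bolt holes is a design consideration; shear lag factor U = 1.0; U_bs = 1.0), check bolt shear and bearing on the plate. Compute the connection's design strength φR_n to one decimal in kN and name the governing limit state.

Bolt shear: A_b = π(24)²/4 = 452.39 mm². φR_n = 0.75 × 469 × 452.39 × 5 × 1 = 795.6 kN.
Bearing (6 mm plate, F_u = 450 MPa): end bolts L_c = 55 − 27/2 = 41.5, R_n = min(1.2×41.5×6×450, 2.4×24×6×450) = 134.46 kN/bolt; interior L_c = 68 − 27 = 41, R_n = 132.84 kN/bolt. φR_n = 0.75 × (1×134.46 + 4×132.84) = 499.4 kN.
Governing: min(795.6, 499.4) = 499.4 kN → bearing.

499.4 kN (bearing governs)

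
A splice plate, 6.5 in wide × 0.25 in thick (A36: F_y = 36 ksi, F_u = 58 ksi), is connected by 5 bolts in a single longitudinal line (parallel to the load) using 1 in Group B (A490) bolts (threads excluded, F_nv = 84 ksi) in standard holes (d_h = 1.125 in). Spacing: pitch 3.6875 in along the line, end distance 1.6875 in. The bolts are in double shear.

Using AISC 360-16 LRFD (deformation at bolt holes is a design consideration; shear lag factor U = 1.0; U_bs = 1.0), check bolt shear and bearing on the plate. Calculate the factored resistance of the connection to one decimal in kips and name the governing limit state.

119.1 kips (bearing governs)

Bolt shear: A_b = π(1)²/4 = 0.7854 in². φR_n = 0.75 × 84 × 0.7854 × 5 × 2 = 494.8 kips.
Bearing (0.25 in plate, F_u = 58 ksi): end bolts L_c = 1.6875 − 1.125/2 = 1.125, R_n = min(1.2×1.125×0.25×58, 2.4×1×0.25×58) = 19.575 kips/bolt; interior L_c = 3.6875 − 1.125 = 2.5625, R_n = 34.8 kips/bolt. φR_n = 0.75 × (1×19.575 + 4×34.8) = 119.1 kips.
Governing: min(494.8, 119.1) = 119.1 kips → bearing.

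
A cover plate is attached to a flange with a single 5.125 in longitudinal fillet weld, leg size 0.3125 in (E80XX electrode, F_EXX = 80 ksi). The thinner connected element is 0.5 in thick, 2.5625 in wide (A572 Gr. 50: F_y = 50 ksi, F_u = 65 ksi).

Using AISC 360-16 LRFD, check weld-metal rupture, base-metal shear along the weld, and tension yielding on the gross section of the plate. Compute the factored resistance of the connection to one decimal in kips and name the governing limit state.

40.8 kips (weld metal governs)

Weld metal: throat = 0.707×0.3125 = 0.22094 in, L = 5.125 in. φR_n = 0.75 × 0.6 × 80 × 0.22094 × 5.125 = 40.8 kips.
Base metal shear (0.5 in plate): yield φR_n = 1.0×0.6×50×0.5×5.125 = 76.9 kips; rupture φR_n = 0.75×0.6×65×0.5×5.125 = 75.0 kips; take 75.0 kips (rupture).
Tension yield (gross): A_g = 2.5625×0.5 = 1.2813 in². φR_n = 0.90 × 50 × 1.2813 = 57.7 kips.
Governing: min(40.8, 75.0, 57.7) = 40.8 kips → weld metal.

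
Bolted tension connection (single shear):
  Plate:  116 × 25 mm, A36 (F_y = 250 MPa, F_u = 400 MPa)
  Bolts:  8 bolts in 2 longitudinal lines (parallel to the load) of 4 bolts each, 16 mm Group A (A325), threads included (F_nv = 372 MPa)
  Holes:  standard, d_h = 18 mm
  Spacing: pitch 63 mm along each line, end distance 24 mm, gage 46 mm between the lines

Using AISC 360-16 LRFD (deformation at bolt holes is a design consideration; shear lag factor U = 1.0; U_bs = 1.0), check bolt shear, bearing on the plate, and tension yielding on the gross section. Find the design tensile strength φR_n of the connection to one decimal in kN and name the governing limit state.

Bolt shear: A_b = π(16)²/4 = 201.06 mm². φR_n = 0.75 × 372 × 201.06 × 8 × 1 = 448.8 kN.
Bearing (25 mm plate, F_u = 400 MPa): end bolts L_c = 24 − 18/2 = 15, R_n = min(1.2×15×25×400, 2.4×16×25×400) = 180 kN/bolt; interior L_c = 63 − 18 = 45, R_n = 384 kN/bolt. φR_n = 0.75 × (2×180 + 6×384) = 1998.0 kN.
Tension yield (gross): A_g = 116×25 = 2900 mm². φR_n = 0.90 × 250 × 2900 = 652.5 kN.
Governing: min(448.8, 1998.0, 652.5) = 448.8 kN → bolt shear.

448.8 kN (bolt shear governs)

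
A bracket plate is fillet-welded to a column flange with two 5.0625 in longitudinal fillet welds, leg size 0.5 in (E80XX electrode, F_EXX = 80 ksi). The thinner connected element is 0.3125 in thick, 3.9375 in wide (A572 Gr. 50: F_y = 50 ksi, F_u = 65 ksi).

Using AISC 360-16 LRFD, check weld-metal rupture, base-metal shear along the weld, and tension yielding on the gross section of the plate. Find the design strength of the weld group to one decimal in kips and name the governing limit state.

55.4 kips (gross-section yield governs)

Weld metal: throat = 0.707×0.5 = 0.3535 in, L = 2×5.0625 = 10.125 in. φR_n = 0.75 × 0.6 × 80 × 0.3535 × 10.125 = 128.9 kips.
Base metal shear (0.3125 in plate): yield φR_n = 1.0×0.6×50×0.3125×10.125 = 94.9 kips; rupture φR_n = 0.75×0.6×65×0.3125×10.125 = 92.5 kips; take 92.5 kips (rupture).
Tension yield (gross): A_g = 3.9375×0.3125 = 1.2305 in². φR_n = 0.90 × 50 × 1.2305 = 55.4 kips.
Governing: min(128.9, 92.5, 55.4) = 55.4 kips → gross-section yield.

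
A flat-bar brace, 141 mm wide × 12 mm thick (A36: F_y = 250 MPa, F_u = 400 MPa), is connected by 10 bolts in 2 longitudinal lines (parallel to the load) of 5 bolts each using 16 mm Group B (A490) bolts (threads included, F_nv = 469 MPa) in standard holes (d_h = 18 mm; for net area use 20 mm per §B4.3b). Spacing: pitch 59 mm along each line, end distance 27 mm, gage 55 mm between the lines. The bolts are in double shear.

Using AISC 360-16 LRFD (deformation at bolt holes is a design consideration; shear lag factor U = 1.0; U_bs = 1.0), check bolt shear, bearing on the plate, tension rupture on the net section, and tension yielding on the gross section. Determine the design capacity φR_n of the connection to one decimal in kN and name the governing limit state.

Bolt shear: A_b = π(16)²/4 = 201.06 mm². φR_n = 0.75 × 469 × 201.06 × 10 × 2 = 1414.5 kN.
Bearing (12 mm plate, F_u = 400 MPa): end bolts L_c = 27 − 18/2 = 18, R_n = min(1.2×18×12×400, 2.4×16×12×400) = 103.68 kN/bolt; interior L_c = 59 − 18 = 41, R_n = 184.32 kN/bolt. φR_n = 0.75 × (2×103.68 + 8×184.32) = 1261.4 kN.
Tension rupture (net): A_n = (141 − 2×20)×12 = 1212 mm² (U = 1.0, A_e = A_n). φR_n = 0.75 × 400 × 1212 = 363.6 kN.
Tension yield (gross): A_g = 141×12 = 1692 mm². φR_n = 0.90 × 250 × 1692 = 380.7 kN.
Governing: min(1414.5, 1261.4, 363.6, 380.7) = 363.6 kN → net-section rupture.

363.6 kN (net-section rupture governs)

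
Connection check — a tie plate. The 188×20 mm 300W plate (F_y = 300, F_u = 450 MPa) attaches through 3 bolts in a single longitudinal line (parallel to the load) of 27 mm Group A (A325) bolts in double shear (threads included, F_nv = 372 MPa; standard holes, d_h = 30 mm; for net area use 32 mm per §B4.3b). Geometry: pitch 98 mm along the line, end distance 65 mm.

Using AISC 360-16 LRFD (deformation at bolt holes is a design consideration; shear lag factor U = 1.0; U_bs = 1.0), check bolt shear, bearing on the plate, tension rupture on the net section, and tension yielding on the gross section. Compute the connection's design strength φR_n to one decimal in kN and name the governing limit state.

958.5 kN (bolt shear governs)

Bolt shear: A_b = π(27)²/4 = 572.56 mm². φR_n = 0.75 × 372 × 572.56 × 3 × 2 = 958.5 kN.
Bearing (20 mm plate, F_u = 450 MPa): end bolts L_c = 65 − 30/2 = 50, R_n = min(1.2×50×20×450, 2.4×27×20×450) = 540 kN/bolt; interior L_c = 98 − 30 = 68, R_n = 583.2 kN/bolt. φR_n = 0.75 × (1×540 + 2×583.2) = 1279.8 kN.
Tension rupture (net): A_n = (188 − 1×32)×20 = 3120 mm² (U = 1.0, A_e = A_n). φR_n = 0.75 × 450 × 3120 = 1053.0 kN.
Tension yield (gross): A_g = 188×20 = 3760 mm². φR_n = 0.90 × 300 × 3760 = 1015.2 kN.
Governing: min(958.5, 1279.8, 1053.0, 1015.2) = 958.5 kN → bolt shear.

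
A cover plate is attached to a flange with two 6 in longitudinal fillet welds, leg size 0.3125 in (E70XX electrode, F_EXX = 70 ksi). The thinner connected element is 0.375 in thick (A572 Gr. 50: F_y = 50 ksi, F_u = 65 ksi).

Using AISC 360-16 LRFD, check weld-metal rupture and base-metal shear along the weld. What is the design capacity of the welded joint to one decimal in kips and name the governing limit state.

Weld metal: throat = 0.707×0.3125 = 0.22094 in, L = 2×6 = 12 in. φR_n = 0.75 × 0.6 × 70 × 0.22094 × 12 = 83.5 kips.
Base metal shear (0.375 in plate): yield φR_n = 1.0×0.6×50×0.375×12 = 135.0 kips; rupture φR_n = 0.75×0.6×65×0.375×12 = 131.6 kips; take 131.6 kips (rupture).
Governing: min(83.5, 131.6) = 83.5 kips → weld metal.

83.5 kips (weld metal governs)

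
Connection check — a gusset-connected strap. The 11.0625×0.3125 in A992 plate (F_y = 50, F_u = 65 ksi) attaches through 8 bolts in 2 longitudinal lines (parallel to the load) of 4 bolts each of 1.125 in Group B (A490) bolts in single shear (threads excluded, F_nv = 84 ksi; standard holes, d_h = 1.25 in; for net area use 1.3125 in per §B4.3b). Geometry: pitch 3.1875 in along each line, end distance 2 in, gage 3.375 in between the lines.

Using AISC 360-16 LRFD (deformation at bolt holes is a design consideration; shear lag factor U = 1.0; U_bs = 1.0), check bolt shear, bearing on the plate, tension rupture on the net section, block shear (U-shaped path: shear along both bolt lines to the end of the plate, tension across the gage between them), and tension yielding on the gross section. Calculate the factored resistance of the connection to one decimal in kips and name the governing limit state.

Bolt shear: A_b = π(1.125)²/4 = 0.99402 in². φR_n = 0.75 × 84 × 0.99402 × 8 × 1 = 501.0 kips.
Bearing (0.3125 in plate, F_u = 65 ksi): end bolts L_c = 2 − 1.25/2 = 1.375, R_n = min(1.2×1.375×0.3125×65, 2.4×1.125×0.3125×65) = 33.516 kips/bolt; interior L_c = 3.1875 − 1.25 = 1.9375, R_n = 47.227 kips/bolt. φR_n = 0.75 × (2×33.516 + 6×47.227) = 262.8 kips.
Tension rupture (net): A_n = (11.0625 − 2×1.3125)×0.3125 = 2.6367 in² (U = 1.0, A_e = A_n). φR_n = 0.75 × 65 × 2.6367 = 128.5 kips.
Block shear: shear path 2×[2+3×3.1875] = 2×11.5625 in, A_gv = 7.2266, A_nv = 2×(11.5625 − 3.5×1.3125)×0.3125 = 4.3555 in²; tension across gage: (3.375 − 1×1.3125)×0.3125 = 0.64453 in². R_n = min(0.6×65×4.3555, 0.6×50×7.2266) + 1.0×65×0.64453 = min(169.86, 216.8) + 41.894 = 211.75 kips. φR_n = 0.75 × 211.75 = 158.8 kips.
Tension yield (gross): A_g = 11.0625×0.3125 = 3.457 in². φR_n = 0.90 × 50 × 3.457 = 155.6 kips.
Governing: min(501.0, 262.8, 128.5, 158.8, 155.6) = 128.5 kips → net-section rupture.

128.5 kips (net-section rupture governs)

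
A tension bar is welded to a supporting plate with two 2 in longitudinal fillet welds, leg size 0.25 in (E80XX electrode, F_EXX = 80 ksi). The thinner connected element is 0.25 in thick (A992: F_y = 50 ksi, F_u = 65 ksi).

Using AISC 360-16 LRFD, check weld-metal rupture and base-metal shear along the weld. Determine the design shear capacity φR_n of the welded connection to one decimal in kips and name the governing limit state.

25.5 kips (weld metal governs)

Weld metal: throat = 0.707×0.25 = 0.17675 in, L = 2×2 = 4 in. φR_n = 0.75 × 0.6 × 80 × 0.17675 × 4 = 25.5 kips.
Base metal shear (0.25 in plate): yield φR_n = 1.0×0.6×50×0.25×4 = 30.0 kips; rupture φR_n = 0.75×0.6×65×0.25×4 = 29.3 kips; take 29.3 kips (rupture).
Governing: min(25.5, 29.3) = 25.5 kips → weld metal.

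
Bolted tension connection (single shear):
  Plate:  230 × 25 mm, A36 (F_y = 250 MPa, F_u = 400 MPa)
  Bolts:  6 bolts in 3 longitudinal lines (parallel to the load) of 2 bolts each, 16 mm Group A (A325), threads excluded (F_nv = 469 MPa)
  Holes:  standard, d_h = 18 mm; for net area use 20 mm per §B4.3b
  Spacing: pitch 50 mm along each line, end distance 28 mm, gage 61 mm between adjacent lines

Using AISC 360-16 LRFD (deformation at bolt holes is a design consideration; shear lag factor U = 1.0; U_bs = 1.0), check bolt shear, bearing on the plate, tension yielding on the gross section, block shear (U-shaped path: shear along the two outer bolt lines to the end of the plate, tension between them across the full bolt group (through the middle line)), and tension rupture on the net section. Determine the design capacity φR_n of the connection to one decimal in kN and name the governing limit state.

424.3 kN (bolt shear governs)

Bolt shear: A_b = π(16)²/4 = 201.06 mm². φR_n = 0.75 × 469 × 201.06 × 6 × 1 = 424.3 kN.
Bearing (25 mm plate, F_u = 400 MPa): end bolts L_c = 28 − 18/2 = 19, R_n = min(1.2×19×25×400, 2.4×16×25×400) = 228 kN/bolt; interior L_c = 50 − 18 = 32, R_n = 384 kN/bolt. φR_n = 0.75 × (3×228 + 3×384) = 1377.0 kN.
Tension yield (gross): A_g = 230×25 = 5750 mm². φR_n = 0.90 × 250 × 5750 = 1293.8 kN.
Block shear: shear path 2×[28+1×50] = 2×78 mm, A_gv = 3900, A_nv = 2×(78 − 1.5×20)×25 = 2400 mm²; tension across gage: (122 − 2×20)×25 = 2050 mm². R_n = min(0.6×400×2400, 0.6×250×3900) + 1.0×400×2050 = min(576, 585) + 820 = 1396 kN. φR_n = 0.75 × 1396 = 1047.0 kN.
Tension rupture (net): A_n = (230 − 3×20)×25 = 4250 mm² (U = 1.0, A_e = A_n). φR_n = 0.75 × 400 × 4250 = 1275.0 kN.
Governing: min(424.3, 1377.0, 1293.8, 1047.0, 1275.0) = 424.3 kN → bolt shear.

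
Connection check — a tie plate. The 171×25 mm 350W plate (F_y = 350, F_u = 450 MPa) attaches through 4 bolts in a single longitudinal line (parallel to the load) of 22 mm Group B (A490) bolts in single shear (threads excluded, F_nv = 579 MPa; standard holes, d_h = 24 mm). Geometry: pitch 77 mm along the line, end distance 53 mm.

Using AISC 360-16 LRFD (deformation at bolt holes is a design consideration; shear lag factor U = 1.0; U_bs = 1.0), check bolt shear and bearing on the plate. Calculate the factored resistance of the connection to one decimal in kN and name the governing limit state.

660.3 kN (bolt shear governs)

Bolt shear: A_b = π(22)²/4 = 380.13 mm². φR_n = 0.75 × 579 × 380.13 × 4 × 1 = 660.3 kN.
Bearing (25 mm plate, F_u = 450 MPa): end bolts L_c = 53 − 24/2 = 41, R_n = min(1.2×41×25×450, 2.4×22×25×450) = 553.5 kN/bolt; interior L_c = 77 − 24 = 53, R_n = 594 kN/bolt. φR_n = 0.75 × (1×553.5 + 3×594) = 1751.6 kN.
Governing: min(660.3, 1751.6) = 660.3 kN → bolt shear.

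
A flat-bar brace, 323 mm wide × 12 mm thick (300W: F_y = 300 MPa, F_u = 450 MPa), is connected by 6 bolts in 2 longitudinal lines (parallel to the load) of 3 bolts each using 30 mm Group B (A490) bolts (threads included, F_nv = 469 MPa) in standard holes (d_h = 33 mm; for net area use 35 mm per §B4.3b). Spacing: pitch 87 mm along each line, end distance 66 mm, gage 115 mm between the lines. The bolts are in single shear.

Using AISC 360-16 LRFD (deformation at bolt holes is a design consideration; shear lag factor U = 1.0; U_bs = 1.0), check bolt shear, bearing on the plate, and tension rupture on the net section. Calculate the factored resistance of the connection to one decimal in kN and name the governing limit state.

1024.7 kN (net-section rupture governs)

Bolt shear: A_b = π(30)²/4 = 706.86 mm². φR_n = 0.75 × 469 × 706.86 × 6 × 1 = 1491.8 kN.
Bearing (12 mm plate, F_u = 450 MPa): end bolts L_c = 66 − 33/2 = 49.5, R_n = min(1.2×49.5×12×450, 2.4×30×12×450) = 320.76 kN/bolt; interior L_c = 87 − 33 = 54, R_n = 349.92 kN/bolt. φR_n = 0.75 × (2×320.76 + 4×349.92) = 1530.9 kN.
Tension rupture (net): A_n = (323 − 2×35)×12 = 3036 mm² (U = 1.0, A_e = A_n). φR_n = 0.75 × 450 × 3036 = 1024.7 kN.
Governing: min(1491.8, 1530.9, 1024.7) = 1024.7 kN → net-section rupture.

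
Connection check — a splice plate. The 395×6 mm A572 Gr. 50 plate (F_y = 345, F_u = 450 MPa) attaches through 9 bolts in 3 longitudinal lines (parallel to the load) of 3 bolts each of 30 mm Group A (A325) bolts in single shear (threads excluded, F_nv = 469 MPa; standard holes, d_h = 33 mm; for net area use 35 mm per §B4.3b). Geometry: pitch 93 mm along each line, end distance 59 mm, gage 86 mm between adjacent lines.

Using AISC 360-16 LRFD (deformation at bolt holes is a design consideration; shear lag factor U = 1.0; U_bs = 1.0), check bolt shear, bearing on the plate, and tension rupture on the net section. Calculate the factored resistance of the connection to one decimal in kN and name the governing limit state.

Bolt shear: A_b = π(30)²/4 = 706.86 mm². φR_n = 0.75 × 469 × 706.86 × 9 × 1 = 2237.7 kN.
Bearing (6 mm plate, F_u = 450 MPa): end bolts L_c = 59 − 33/2 = 42.5, R_n = min(1.2×42.5×6×450, 2.4×30×6×450) = 137.7 kN/bolt; interior L_c = 93 − 33 = 60, R_n = 194.4 kN/bolt. φR_n = 0.75 × (3×137.7 + 6×194.4) = 1184.6 kN.
Tension rupture (net): A_n = (395 − 3×35)×6 = 1740 mm² (U = 1.0, A_e = A_n). φR_n = 0.75 × 450 × 1740 = 587.3 kN.
Governing: min(2237.7, 1184.6, 587.3) = 587.3 kN → net-section rupture.

587.3 kN (net-section rupture governs)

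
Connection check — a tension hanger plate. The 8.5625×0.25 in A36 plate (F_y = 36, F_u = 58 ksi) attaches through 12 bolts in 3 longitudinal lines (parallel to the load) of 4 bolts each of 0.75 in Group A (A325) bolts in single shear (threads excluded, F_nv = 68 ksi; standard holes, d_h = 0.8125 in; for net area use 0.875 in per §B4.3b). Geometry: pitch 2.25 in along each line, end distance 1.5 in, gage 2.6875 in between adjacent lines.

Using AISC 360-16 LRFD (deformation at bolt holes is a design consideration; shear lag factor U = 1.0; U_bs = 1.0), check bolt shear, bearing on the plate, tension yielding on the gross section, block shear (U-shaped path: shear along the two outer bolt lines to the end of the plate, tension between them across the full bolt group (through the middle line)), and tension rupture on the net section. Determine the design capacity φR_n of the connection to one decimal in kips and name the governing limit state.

64.6 kips (net-section rupture governs)

Bolt shear: A_b = π(0.75)²/4 = 0.44179 in². φR_n = 0.75 × 68 × 0.44179 × 12 × 1 = 270.4 kips.
Bearing (0.25 in plate, F_u = 58 ksi): end bolts L_c = 1.5 − 0.8125/2 = 1.09375, R_n = min(1.2×1.09375×0.25×58, 2.4×0.75×0.25×58) = 19.031 kips/bolt; interior L_c = 2.25 − 0.8125 = 1.4375, R_n = 25.013 kips/bolt. φR_n = 0.75 × (3×19.031 + 9×25.013) = 211.7 kips.
Tension yield (gross): A_g = 8.5625×0.25 = 2.1406 in². φR_n = 0.90 × 36 × 2.1406 = 69.4 kips.
Block shear: shear path 2×[1.5+3×2.25] = 2×8.25 in, A_gv = 4.125, A_nv = 2×(8.25 − 3.5×0.875)×0.25 = 2.5938 in²; tension across gage: (5.375 − 2×0.875)×0.25 = 0.90625 in². R_n = min(0.6×58×2.5938, 0.6×36×4.125) + 1.0×58×0.90625 = min(90.264, 89.1) + 52.563 = 141.66 kips. φR_n = 0.75 × 141.66 = 106.2 kips.
Tension rupture (net): A_n = (8.5625 − 3×0.875)×0.25 = 1.4844 in² (U = 1.0, A_e = A_n). φR_n = 0.75 × 58 × 1.4844 = 64.6 kips.
Governing: min(270.4, 211.7, 69.4, 106.2, 64.6) = 64.6 kips → net-section rupture.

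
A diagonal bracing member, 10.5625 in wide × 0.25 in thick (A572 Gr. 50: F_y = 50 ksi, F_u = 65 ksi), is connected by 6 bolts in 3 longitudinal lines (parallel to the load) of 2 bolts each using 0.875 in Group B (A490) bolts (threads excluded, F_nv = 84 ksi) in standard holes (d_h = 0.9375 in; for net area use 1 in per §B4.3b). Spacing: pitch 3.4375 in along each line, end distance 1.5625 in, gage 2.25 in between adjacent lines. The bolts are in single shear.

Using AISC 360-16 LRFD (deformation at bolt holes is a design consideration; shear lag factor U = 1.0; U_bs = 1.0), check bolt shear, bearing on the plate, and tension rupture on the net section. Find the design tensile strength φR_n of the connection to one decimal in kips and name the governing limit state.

92.2 kips (net-section rupture governs)

Bolt shear: A_b = π(0.875)²/4 = 0.60132 in². φR_n = 0.75 × 84 × 0.60132 × 6 × 1 = 227.3 kips.
Bearing (0.25 in plate, F_u = 65 ksi): end bolts L_c = 1.5625 − 0.9375/2 = 1.09375, R_n = min(1.2×1.09375×0.25×65, 2.4×0.875×0.25×65) = 21.328 kips/bolt; interior L_c = 3.4375 − 0.9375 = 2.5, R_n = 34.125 kips/bolt. φR_n = 0.75 × (3×21.328 + 3×34.125) = 124.8 kips.
Tension rupture (net): A_n = (10.5625 − 3×1)×0.25 = 1.8906 in² (U = 1.0, A_e = A_n). φR_n = 0.75 × 65 × 1.8906 = 92.2 kips.
Governing: min(227.3, 124.8, 92.2) = 92.2 kips → net-section rupture.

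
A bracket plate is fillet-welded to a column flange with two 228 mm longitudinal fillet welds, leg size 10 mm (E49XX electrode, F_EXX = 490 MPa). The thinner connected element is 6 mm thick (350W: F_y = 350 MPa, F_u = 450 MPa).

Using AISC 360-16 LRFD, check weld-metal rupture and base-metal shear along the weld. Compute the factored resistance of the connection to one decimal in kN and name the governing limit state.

Weld metal: throat = 0.707×10 = 7.07 mm, L = 2×228 = 456 mm. φR_n = 0.75 × 0.6 × 490 × 7.07 × 456 = 710.9 kN.
Base metal shear (6 mm plate): yield φR_n = 1.0×0.6×350×6×456 = 574.6 kN; rupture φR_n = 0.75×0.6×450×6×456 = 554.0 kN; take 554.0 kN (rupture).
Governing: min(710.9, 554.0) = 554.0 kN → base-metal shear.

554.0 kN (base-metal shear governs)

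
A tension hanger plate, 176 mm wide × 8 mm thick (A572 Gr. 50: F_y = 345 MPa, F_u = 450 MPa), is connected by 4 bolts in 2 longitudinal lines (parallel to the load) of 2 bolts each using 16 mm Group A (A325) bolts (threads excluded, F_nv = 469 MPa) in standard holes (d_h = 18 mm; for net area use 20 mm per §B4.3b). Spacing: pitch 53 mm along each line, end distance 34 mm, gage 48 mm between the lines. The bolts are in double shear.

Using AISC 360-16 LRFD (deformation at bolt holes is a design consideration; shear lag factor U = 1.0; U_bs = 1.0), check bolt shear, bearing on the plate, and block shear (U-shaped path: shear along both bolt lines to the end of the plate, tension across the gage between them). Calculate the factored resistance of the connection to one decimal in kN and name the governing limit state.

260.3 kN (block shear governs)

Bolt shear: A_b = π(16)²/4 = 201.06 mm². φR_n = 0.75 × 469 × 201.06 × 4 × 2 = 565.8 kN.
Bearing (8 mm plate, F_u = 450 MPa): end bolts L_c = 34 − 18/2 = 25, R_n = min(1.2×25×8×450, 2.4×16×8×450) = 108 kN/bolt; interior L_c = 53 − 18 = 35, R_n = 138.24 kN/bolt. φR_n = 0.75 × (2×108 + 2×138.24) = 369.4 kN.
Block shear: shear path 2×[34+1×53] = 2×87 mm, A_gv = 1392, A_nv = 2×(87 − 1.5×20)×8 = 912 mm²; tension across gage: (48 − 1×20)×8 = 224 mm². R_n = min(0.6×450×912, 0.6×345×1392) + 1.0×450×224 = min(246.24, 288.14) + 100.8 = 347.04 kN. φR_n = 0.75 × 347.04 = 260.3 kN.
Governing: min(565.8, 369.4, 260.3) = 260.3 kN → block shear.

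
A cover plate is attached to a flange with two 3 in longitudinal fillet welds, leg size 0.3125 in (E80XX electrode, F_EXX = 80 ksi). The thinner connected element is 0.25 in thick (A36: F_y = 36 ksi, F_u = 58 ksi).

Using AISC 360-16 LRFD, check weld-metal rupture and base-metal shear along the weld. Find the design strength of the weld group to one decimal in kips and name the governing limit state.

Weld metal: throat = 0.707×0.3125 = 0.22094 in, L = 2×3 = 6 in. φR_n = 0.75 × 0.6 × 80 × 0.22094 × 6 = 47.7 kips.
Base metal shear (0.25 in plate): yield φR_n = 1.0×0.6×36×0.25×6 = 32.4 kips; rupture φR_n = 0.75×0.6×58×0.25×6 = 39.2 kips; take 32.4 kips (yield).
Governing: min(47.7, 32.4) = 32.4 kips → base-metal shear.

32.4 kips (base-metal shear governs)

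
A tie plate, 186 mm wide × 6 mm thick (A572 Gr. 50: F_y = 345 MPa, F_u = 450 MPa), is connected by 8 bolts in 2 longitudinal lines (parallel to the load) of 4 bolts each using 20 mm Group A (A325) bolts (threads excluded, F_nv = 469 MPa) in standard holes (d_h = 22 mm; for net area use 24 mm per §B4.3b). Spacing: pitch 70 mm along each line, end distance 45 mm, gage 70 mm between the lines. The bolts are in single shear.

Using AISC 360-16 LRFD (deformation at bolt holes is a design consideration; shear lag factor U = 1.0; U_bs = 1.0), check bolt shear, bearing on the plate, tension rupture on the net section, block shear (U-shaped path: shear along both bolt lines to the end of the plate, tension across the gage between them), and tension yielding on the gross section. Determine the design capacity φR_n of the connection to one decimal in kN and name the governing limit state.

Bolt shear: A_b = π(20)²/4 = 314.16 mm². φR_n = 0.75 × 469 × 314.16 × 8 × 1 = 884.0 kN.
Bearing (6 mm plate, F_u = 450 MPa): end bolts L_c = 45 − 22/2 = 34, R_n = min(1.2×34×6×450, 2.4×20×6×450) = 110.16 kN/bolt; interior L_c = 70 − 22 = 48, R_n = 129.6 kN/bolt. φR_n = 0.75 × (2×110.16 + 6×129.6) = 748.4 kN.
Tension rupture (net): A_n = (186 − 2×24)×6 = 828 mm² (U = 1.0, A_e = A_n). φR_n = 0.75 × 450 × 828 = 279.5 kN.
Block shear: shear path 2×[45+3×70] = 2×255 mm, A_gv = 3060, A_nv = 2×(255 − 3.5×24)×6 = 2052 mm²; tension across gage: (70 − 1×24)×6 = 276 mm². R_n = min(0.6×450×2052, 0.6×345×3060) + 1.0×450×276 = min(554.04, 633.42) + 124.2 = 678.24 kN. φR_n = 0.75 × 678.24 = 508.7 kN.
Tension yield (gross): A_g = 186×6 = 1116 mm². φR_n = 0.90 × 345 × 1116 = 346.5 kN.
Governing: min(884.0, 748.4, 279.5, 508.7, 346.5) = 279.5 kN → net-section rupture.

279.5 kN (net-section rupture governs)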